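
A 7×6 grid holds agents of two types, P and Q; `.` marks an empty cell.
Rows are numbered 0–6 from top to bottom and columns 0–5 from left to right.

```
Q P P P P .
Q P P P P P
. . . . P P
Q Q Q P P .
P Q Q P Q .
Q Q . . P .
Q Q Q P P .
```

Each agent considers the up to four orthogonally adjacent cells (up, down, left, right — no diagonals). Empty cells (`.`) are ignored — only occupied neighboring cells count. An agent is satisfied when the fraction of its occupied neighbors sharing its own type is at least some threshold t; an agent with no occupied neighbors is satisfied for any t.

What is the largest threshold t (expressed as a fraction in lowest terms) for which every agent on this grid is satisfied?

0/1

(0,0)Q 1/2
(0,1)P 2/3
(0,2)P 3/3
(0,3)P 3/3
(0,4)P 2/2
(1,0)Q 1/2
(1,1)P 2/3
(1,2)P 3/3
(1,3)P 3/3
(1,4)P 4/4
(1,5)P 2/2
(2,4)P 3/3
(2,5)P 2/2
(3,0)Q 1/2
(3,1)Q 3/3
(3,2)Q 2/3
(3,3)P 2/3
(3,4)P 2/3
(4,0)P 0/3
(4,1)Q 3/4
(4,2)Q 2/3
(4,3)P 1/3
(4,4)Q 0/3
(5,0)Q 2/3
(5,1)Q 3/3
(5,4)P 1/2
(6,0)Q 2/2
(6,1)Q 3/3
(6,2)Q 1/2
(6,3)P 1/2
(6,4)P 2/2
The smallest same-type fraction is 0/3 at (4,0), which reduces to 0/1. Any threshold above that leaves this agent unsatisfied.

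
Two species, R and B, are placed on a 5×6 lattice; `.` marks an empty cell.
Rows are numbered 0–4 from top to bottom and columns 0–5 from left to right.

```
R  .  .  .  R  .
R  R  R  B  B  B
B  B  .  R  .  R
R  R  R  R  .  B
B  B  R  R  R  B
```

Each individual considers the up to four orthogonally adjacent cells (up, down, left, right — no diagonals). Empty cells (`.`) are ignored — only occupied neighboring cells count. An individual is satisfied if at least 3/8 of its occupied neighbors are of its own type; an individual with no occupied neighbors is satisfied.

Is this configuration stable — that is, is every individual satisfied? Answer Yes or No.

No

Row 0: (0,0)R 1/1 ✓ · (0,4)R 0/1 ✗
Row 1: (1,0)R 2/3 ✓ · (1,1)R 2/3 ✓ · (1,2)R 1/2 ✓ · (1,3)B 1/3 ✗ · (1,4)B 2/3 ✓ · (1,5)B 1/2 ✓
Row 2: (2,0)B 1/3 ✗ · (2,1)B 1/3 ✗ · (2,3)R 1/2 ✓ · (2,5)R 0/2 ✗
Row 3: (3,0)R 1/3 ✗ · (3,1)R 2/4 ✓ · (3,2)R 3/3 ✓ · (3,3)R 3/3 ✓ · (3,5)B 1/2 ✓
Row 4: (4,0)B 1/2 ✓ · (4,1)B 1/3 ✗ · (4,2)R 2/3 ✓ · (4,3)R 3/3 ✓ · (4,4)R 1/2 ✓ · (4,5)B 1/2 ✓
For instance (0,4) has only 0/1 same-type neighbors, below 3/8.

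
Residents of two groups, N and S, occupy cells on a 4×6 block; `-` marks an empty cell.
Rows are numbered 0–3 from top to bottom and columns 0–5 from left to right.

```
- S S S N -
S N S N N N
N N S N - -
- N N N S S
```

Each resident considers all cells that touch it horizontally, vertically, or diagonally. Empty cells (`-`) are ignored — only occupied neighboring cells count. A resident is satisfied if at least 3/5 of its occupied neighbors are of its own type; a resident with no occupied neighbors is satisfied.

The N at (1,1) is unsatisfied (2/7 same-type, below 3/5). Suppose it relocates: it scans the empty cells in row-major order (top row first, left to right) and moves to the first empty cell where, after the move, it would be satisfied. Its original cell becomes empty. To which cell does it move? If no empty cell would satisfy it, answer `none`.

Vacating (1,1). Empty cells in order:
  (0,0): 0/2 same-type → still unsatisfied.
  (0,5): 3/3 same-type → satisfied — stop here.

(0,5)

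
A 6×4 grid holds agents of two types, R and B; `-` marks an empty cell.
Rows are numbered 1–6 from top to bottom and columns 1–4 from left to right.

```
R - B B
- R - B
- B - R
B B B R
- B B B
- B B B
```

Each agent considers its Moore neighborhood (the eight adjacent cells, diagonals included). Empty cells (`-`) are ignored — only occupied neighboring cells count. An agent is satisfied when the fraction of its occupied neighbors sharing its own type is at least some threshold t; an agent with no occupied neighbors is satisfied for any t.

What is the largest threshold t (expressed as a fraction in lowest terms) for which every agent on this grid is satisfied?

1/4

Row 1: (1,1)R 1/1 · (1,3)B 2/3 · (1,4)B 2/2
Row 2: (2,2)R 1/3 · (2,4)B 2/3
Row 3: (3,2)B 3/4 · (3,4)R 1/3
Row 4: (4,1)B 3/3 · (4,2)B 5/5 · (4,3)B 5/7 · (4,4)R 1/4
Row 5: (5,2)B 6/6 · (5,3)B 7/8 · (5,4)B 4/5
Row 6: (6,2)B 3/3 · (6,3)B 5/5 · (6,4)B 3/3
The smallest same-type fraction is 1/4 at (4,4), which reduces to 1/4. Any threshold above that leaves this agent unsatisfied.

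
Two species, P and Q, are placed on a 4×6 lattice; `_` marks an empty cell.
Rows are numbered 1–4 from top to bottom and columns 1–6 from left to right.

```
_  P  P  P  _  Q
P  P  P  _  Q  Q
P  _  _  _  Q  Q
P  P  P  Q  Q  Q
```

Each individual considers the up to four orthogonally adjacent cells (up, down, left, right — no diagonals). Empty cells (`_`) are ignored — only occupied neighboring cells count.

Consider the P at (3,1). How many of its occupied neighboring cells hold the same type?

Occupied neighbors of (3,1): (2,1)=P, (4,1)=P.
Same type (P): 2 of 2.

2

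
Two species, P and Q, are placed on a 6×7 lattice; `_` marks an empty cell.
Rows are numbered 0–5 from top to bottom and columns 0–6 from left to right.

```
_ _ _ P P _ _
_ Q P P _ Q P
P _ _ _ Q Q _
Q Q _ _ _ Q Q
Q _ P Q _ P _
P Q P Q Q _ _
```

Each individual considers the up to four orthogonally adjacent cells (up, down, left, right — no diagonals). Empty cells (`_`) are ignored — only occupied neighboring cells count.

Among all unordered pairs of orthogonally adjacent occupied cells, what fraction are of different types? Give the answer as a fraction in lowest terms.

Scan each occupied cell's neighbors to the right and below so each pair is counted once.
From row 0: 0 unlike of 2 pairs (running 0/2).
From row 1: 2 unlike of 4 pairs (running 2/6).
From row 2: 1 unlike of 3 pairs (running 3/9).
From row 3: 1 unlike of 4 pairs (running 4/13).
From row 4: 2 unlike of 4 pairs (running 6/17).
From row 5: 3 unlike of 4 pairs (running 9/21).
Total adjacent occupied pairs: 21; unlike-type pairs: 9.
9/21 reduces to 3/7.

3/7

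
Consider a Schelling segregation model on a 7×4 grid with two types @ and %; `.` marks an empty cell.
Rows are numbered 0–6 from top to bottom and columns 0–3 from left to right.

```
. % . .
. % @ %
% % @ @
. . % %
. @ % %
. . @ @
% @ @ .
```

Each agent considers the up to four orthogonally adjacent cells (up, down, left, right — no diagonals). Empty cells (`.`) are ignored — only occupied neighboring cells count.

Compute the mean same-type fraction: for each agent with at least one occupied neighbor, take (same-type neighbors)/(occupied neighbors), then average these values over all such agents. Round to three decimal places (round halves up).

0.537

(0,1)% 1/1
(1,1)% 2/3
(1,2)@ 1/3
(1,3)% 0/2
(2,0)% 1/1
(2,1)% 2/3
(2,2)@ 2/4
(2,3)@ 1/3
(3,2)% 2/3
(3,3)% 2/3
(4,1)@ 0/1
(4,2)% 2/4
(4,3)% 2/3
(5,2)@ 2/3
(5,3)@ 1/2
(6,0)% 0/1
(6,1)@ 1/2
(6,2)@ 2/2
Sum over 18 agents: 1/1 + 2/3 + 1/3 + 0/2 + 1/1 + 2/3 + 2/4 + 1/3 + 2/3 + 2/3 + 0/1 + 2/4 + 2/3 + 2/3 + 1/2 + 0/1 + 1/2 + 2/2 = 29/3; mean = 29/3 ÷ 18 = 29/54 = 0.537037… → 0.537.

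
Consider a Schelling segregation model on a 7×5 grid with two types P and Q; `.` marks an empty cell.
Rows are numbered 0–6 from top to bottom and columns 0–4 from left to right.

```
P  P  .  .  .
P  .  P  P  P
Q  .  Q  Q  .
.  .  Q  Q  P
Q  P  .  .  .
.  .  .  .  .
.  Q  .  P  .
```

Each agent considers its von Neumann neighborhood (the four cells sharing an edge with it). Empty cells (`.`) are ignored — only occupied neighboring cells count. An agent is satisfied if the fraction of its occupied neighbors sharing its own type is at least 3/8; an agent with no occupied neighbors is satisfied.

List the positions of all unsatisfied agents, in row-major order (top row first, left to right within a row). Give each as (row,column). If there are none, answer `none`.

(2,0), (3,4), (4,0), (4,1)

(0,0)P 2/2 ✓
(0,1)P 1/1 ✓
(1,0)P 1/2 ✓
(1,2)P 1/2 ✓
(1,3)P 2/3 ✓
(1,4)P 1/1 ✓
(2,0)Q 0/1 ✗
(2,2)Q 2/3 ✓
(2,3)Q 2/3 ✓
(3,2)Q 2/2 ✓
(3,3)Q 2/3 ✓
(3,4)P 0/1 ✗
(4,0)Q 0/1 ✗
(4,1)P 0/1 ✗
(6,1)Q 0/0 ✓
(6,3)P 0/0 ✓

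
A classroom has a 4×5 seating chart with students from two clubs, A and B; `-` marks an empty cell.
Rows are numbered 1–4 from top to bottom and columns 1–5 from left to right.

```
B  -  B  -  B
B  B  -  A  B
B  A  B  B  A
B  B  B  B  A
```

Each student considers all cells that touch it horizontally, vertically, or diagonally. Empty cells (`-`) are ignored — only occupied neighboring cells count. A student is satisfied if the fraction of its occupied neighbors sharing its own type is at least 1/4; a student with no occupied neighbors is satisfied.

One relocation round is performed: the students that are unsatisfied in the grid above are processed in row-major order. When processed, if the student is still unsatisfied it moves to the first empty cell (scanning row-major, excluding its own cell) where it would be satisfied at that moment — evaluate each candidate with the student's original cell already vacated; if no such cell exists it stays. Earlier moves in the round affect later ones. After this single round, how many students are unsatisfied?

Initially unsatisfied (in order): (2,4), (3,2).
  (2,4): no empty cell satisfies it; stays.
  (3,2) → (1,4).
Resulting grid:
B - B A B
B B - A B
B - B B A
B B B B A
All satisfied now.

0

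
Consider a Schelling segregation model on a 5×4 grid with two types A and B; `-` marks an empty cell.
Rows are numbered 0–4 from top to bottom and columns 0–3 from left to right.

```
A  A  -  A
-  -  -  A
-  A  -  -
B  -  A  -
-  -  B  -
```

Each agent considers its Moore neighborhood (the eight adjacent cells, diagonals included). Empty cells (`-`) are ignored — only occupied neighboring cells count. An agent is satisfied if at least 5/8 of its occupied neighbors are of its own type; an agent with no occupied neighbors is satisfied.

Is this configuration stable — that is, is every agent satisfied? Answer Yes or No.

No

Row 0: (0,0)A 1/1 ✓ · (0,1)A 1/1 ✓ · (0,3)A 1/1 ✓
Row 1: (1,3)A 1/1 ✓
Row 2: (2,1)A 1/2 ✗
Row 3: (3,0)B 0/1 ✗ · (3,2)A 1/2 ✗
Row 4: (4,2)B 0/1 ✗
For instance (2,1) has only 1/2 same-type neighbors, below 5/8.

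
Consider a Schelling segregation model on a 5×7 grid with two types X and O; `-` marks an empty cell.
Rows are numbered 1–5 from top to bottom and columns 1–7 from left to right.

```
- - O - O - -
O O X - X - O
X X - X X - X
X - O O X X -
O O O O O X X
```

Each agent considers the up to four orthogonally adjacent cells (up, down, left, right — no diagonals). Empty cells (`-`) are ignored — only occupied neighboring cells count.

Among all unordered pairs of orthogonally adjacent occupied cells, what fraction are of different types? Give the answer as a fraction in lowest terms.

Scan each occupied cell's neighbors to the right and below so each pair is counted once.
Row 1: O(1,3)–X(2,3)≠ O(1,5)–X(2,5)≠  → 2/2 unlike.
Row 2: O(2,1)–O(2,2)= O(2,1)–X(3,1)≠ O(2,2)–X(2,3)≠ O(2,2)–X(3,2)≠ X(2,5)–X(3,5)= O(2,7)–X(3,7)≠  → 4/6 unlike.
Row 3: X(3,1)–X(3,2)= X(3,1)–X(4,1)= X(3,4)–X(3,5)= X(3,4)–O(4,4)≠ X(3,5)–X(4,5)=  → 1/5 unlike.
Row 4: X(4,1)–O(5,1)≠ O(4,3)–O(4,4)= O(4,3)–O(5,3)= O(4,4)–X(4,5)≠ O(4,4)–O(5,4)= X(4,5)–X(4,6)= X(4,5)–O(5,5)≠ X(4,6)–X(5,6)=  → 3/8 unlike.
Row 5: O(5,1)–O(5,2)= O(5,2)–O(5,3)= O(5,3)–O(5,4)= O(5,4)–O(5,5)= O(5,5)–X(5,6)≠ X(5,6)–X(5,7)=  → 1/6 unlike.
Total adjacent occupied pairs: 27; unlike-type pairs: 11.
11/27 is already in lowest terms.

11/27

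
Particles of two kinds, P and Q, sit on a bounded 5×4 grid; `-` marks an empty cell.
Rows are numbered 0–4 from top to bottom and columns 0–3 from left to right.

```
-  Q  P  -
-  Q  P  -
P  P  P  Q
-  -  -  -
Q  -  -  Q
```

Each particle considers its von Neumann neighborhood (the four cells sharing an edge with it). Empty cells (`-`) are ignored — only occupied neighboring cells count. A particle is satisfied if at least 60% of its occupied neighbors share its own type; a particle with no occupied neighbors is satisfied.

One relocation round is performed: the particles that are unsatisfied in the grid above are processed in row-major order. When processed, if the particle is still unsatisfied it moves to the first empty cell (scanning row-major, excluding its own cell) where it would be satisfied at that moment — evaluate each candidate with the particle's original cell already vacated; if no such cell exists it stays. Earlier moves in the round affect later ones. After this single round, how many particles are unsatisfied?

Initially unsatisfied (in order): (0,1), (0,2), (1,1), (2,3).
  (0,1) → (0,0).
  (0,2): now satisfied by earlier moves; stays.
  (1,1) → (3,3).
  (2,3) → (4,1).
Resulting grid:
Q - P -
- - P -
P P P -
- - - Q
Q Q - Q
All satisfied now.

0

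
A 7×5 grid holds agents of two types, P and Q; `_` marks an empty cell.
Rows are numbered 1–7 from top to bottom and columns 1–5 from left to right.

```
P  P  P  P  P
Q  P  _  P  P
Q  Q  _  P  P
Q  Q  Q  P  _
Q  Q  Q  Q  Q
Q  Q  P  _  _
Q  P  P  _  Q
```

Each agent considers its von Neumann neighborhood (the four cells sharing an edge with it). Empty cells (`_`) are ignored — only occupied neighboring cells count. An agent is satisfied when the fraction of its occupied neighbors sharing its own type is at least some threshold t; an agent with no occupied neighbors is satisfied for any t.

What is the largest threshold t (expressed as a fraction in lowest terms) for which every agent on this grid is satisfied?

Row 1: (1,1)P 1/2 · (1,2)P 3/3 · (1,3)P 2/2 · (1,4)P 3/3 · (1,5)P 2/2
Row 2: (2,1)Q 1/3 · (2,2)P 1/3 · (2,4)P 3/3 · (2,5)P 3/3
Row 3: (3,1)Q 3/3 · (3,2)Q 2/3 · (3,4)P 3/3 · (3,5)P 2/2
Row 4: (4,1)Q 3/3 · (4,2)Q 4/4 · (4,3)Q 2/3 · (4,4)P 1/3
Row 5: (5,1)Q 3/3 · (5,2)Q 4/4 · (5,3)Q 3/4 · (5,4)Q 2/3 · (5,5)Q 1/1
Row 6: (6,1)Q 3/3 · (6,2)Q 2/4 · (6,3)P 1/3
Row 7: (7,1)Q 1/2 · (7,2)P 1/3 · (7,3)P 2/2 · (7,5)Q — no occupied neighbors
The smallest same-type fraction is 1/3 at (2,1), which reduces to 1/3. Any threshold above that leaves this agent unsatisfied.

1/3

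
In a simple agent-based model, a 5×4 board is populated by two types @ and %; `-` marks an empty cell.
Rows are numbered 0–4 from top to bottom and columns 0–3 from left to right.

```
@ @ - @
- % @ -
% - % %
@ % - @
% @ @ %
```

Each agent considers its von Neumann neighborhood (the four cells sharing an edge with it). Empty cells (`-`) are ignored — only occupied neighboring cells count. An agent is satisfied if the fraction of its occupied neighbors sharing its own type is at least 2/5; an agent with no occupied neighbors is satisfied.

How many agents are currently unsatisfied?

(0,0)@ 1/1 satisfied
(0,1)@ 1/2 satisfied
(0,3)@ 0/0 satisfied
(1,1)% 0/2 not
(1,2)@ 0/2 not
(2,0)% 0/1 not
(2,2)% 1/2 satisfied
(2,3)% 1/2 satisfied
(3,0)@ 0/3 not
(3,1)% 0/2 not
(3,3)@ 0/2 not
(4,0)% 0/2 not
(4,1)@ 1/3 not
(4,2)@ 1/2 satisfied
(4,3)% 0/2 not
Unsatisfied: (1,1), (1,2), (2,0), (3,0), (3,1), (3,3), (4,0), (4,1), (4,3) — 9 in total.

9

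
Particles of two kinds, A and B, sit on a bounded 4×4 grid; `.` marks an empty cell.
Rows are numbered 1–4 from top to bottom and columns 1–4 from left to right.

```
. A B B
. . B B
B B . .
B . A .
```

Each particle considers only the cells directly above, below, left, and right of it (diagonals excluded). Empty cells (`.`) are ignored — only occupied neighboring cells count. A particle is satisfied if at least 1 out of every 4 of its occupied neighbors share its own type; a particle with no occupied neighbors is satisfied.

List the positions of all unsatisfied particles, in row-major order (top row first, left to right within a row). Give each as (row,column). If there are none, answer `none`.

(1,2)A 0/1 ✗
(1,3)B 2/3 ✓
(1,4)B 2/2 ✓
(2,3)B 2/2 ✓
(2,4)B 2/2 ✓
(3,1)B 2/2 ✓
(3,2)B 1/1 ✓
(4,1)B 1/1 ✓
(4,3)A 0/0 ✓

(1,2)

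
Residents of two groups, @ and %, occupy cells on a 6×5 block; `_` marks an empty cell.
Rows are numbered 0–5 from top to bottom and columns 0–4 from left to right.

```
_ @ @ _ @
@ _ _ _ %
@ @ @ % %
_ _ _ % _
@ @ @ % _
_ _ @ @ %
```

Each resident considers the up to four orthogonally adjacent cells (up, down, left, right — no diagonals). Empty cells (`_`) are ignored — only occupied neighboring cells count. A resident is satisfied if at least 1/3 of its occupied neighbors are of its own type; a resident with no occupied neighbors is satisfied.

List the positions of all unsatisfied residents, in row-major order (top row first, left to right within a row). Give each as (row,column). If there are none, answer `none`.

(0,4), (5,4)

(0,1)@ 1/1 ok
(0,2)@ 1/1 ok
(0,4)@ 0/1 unhappy
(1,0)@ 1/1 ok
(1,4)% 1/2 ok
(2,0)@ 2/2 ok
(2,1)@ 2/2 ok
(2,2)@ 1/2 ok
(2,3)% 2/3 ok
(2,4)% 2/2 ok
(3,3)% 2/2 ok
(4,0)@ 1/1 ok
(4,1)@ 2/2 ok
(4,2)@ 2/3 ok
(4,3)% 1/3 ok
(5,2)@ 2/2 ok
(5,3)@ 1/3 ok
(5,4)% 0/1 unhappy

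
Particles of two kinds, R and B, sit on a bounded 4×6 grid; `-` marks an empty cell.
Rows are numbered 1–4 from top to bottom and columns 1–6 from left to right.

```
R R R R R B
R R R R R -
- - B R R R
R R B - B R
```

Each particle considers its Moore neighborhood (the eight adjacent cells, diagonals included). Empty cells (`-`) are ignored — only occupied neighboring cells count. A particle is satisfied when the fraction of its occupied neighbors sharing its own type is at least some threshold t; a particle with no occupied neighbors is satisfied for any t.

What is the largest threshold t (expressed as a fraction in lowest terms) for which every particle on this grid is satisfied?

(1,1)R 3/3
(1,2)R 5/5
(1,3)R 5/5
(1,4)R 5/5
(1,5)R 3/4
(1,6)B 0/2
(2,1)R 3/3
(2,2)R 5/6
(2,3)R 6/7
(2,4)R 7/8
(2,5)R 6/7
(3,3)B 1/6
(3,4)R 4/7
(3,5)R 5/6
(3,6)R 3/4
(4,1)R 1/1
(4,2)R 1/3
(4,3)B 1/3
(4,5)B 0/4
(4,6)R 2/3
The smallest same-type fraction is 0/2 at (1,6), which reduces to 0/1. Any threshold above that leaves this particle unsatisfied.

0/1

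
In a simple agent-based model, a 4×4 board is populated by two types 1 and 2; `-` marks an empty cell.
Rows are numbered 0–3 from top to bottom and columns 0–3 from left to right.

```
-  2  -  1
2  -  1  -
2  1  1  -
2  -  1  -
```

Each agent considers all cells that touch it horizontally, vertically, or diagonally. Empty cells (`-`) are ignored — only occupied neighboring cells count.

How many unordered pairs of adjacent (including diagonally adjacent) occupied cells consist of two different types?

4

Scan each occupied cell's neighbors to the right and below (and the two forward diagonals) so each pair is counted once.
Row 0: 2(0,1)–1(1,2)≠ 2(0,1)–2(1,0)= 1(0,3)–1(1,2)=  → 1/3 unlike.
Row 1: 2(1,0)–2(2,0)= 2(1,0)–1(2,1)≠ 1(1,2)–1(2,2)= 1(1,2)–1(2,1)=  → 1/4 unlike.
Row 2: 2(2,0)–1(2,1)≠ 2(2,0)–2(3,0)= 1(2,1)–1(2,2)= 1(2,1)–1(3,2)= 1(2,1)–2(3,0)≠ 1(2,2)–1(3,2)=  → 2/6 unlike.
Total adjacent occupied pairs: 13; unlike-type pairs: 4.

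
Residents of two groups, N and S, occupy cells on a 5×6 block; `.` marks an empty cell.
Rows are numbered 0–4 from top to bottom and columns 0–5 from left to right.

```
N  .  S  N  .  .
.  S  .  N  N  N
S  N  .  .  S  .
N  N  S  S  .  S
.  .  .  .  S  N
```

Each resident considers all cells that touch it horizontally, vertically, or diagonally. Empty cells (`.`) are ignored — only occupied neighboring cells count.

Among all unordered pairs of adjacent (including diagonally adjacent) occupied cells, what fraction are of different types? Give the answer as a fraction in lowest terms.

1/2

Scan each occupied cell's neighbors to the right and below (and the two forward diagonals) so each pair is counted once.
From row 0: 3 unlike of 6 pairs (running 3/6).
From row 1: 4 unlike of 7 pairs (running 7/13).
From row 2: 4 unlike of 8 pairs (running 11/21).
From row 3: 2 unlike of 6 pairs (running 13/27).
From row 4: 1 unlike of 1 pairs (running 14/28).
Total adjacent occupied pairs: 28; unlike-type pairs: 14.
14/28 reduces to 1/2.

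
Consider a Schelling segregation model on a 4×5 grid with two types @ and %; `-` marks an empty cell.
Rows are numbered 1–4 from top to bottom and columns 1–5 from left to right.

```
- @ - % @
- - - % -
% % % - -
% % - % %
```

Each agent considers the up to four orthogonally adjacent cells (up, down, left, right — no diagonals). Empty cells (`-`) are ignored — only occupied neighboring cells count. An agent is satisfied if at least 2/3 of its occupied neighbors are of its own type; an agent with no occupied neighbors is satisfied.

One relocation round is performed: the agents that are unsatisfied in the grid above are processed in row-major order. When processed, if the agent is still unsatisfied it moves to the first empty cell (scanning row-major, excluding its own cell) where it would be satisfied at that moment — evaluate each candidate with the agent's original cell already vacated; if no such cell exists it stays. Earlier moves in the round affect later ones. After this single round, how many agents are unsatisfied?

Initially unsatisfied (in order): (1,4), (1,5).
  (1,4) → (2,1).
  (1,5): now satisfied by earlier moves; stays.
Resulting grid:
- @ - - @
% - - % -
% % % - -
% % - % %
All satisfied now.

0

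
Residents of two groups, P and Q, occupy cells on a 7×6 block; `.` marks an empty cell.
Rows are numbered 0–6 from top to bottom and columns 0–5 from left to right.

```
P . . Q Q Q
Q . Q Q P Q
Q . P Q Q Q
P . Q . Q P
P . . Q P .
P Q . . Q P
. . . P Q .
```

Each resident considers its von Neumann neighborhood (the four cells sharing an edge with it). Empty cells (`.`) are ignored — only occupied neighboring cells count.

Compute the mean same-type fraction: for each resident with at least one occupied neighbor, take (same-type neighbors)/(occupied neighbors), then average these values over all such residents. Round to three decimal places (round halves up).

Row 0: (0,0)P 0/1 · (0,3)Q 2/2 · (0,4)Q 2/3 · (0,5)Q 2/2
Row 1: (1,0)Q 1/2 · (1,2)Q 1/2 · (1,3)Q 3/4 · (1,4)P 0/4 · (1,5)Q 2/3
Row 2: (2,0)Q 1/2 · (2,2)P 0/3 · (2,3)Q 2/3 · (2,4)Q 3/4 · (2,5)Q 2/3
Row 3: (3,0)P 1/2 · (3,2)Q 0/1 · (3,4)Q 1/3 · (3,5)P 0/2
Row 4: (4,0)P 2/2 · (4,3)Q 0/1 · (4,4)P 0/3
Row 5: (5,0)P 1/2 · (5,1)Q 0/1 · (5,4)Q 1/3 · (5,5)P 0/1
Row 6: (6,3)P 0/1 · (6,4)Q 1/2
Sum over 27 residents: 0/1 + 2/2 + 2/3 + 2/2 + 1/2 + 1/2 + 3/4 + 0/4 + 2/3 + 1/2 + 0/3 + 2/3 + 3/4 + 2/3 + 1/2 + 0/1 + 1/3 + 0/2 + 2/2 + 0/1 + 0/3 + 1/2 + 0/1 + 1/3 + 0/1 + 0/1 + 1/2 = 65/6; mean = 65/6 ÷ 27 = 65/162 = 0.401234… → 0.401.

0.401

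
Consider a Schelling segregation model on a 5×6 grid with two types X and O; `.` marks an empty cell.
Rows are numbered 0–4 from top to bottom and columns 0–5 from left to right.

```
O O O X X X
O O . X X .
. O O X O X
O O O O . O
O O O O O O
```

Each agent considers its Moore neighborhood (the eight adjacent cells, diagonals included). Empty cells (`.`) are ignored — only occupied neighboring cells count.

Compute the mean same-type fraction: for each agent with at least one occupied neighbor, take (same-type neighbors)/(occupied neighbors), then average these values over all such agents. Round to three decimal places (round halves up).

(0,0)O 3/3
(0,1)O 4/4
(0,2)O 2/4
(0,3)X 3/4
(0,4)X 4/4
(0,5)X 2/2
(1,0)O 4/4
(1,1)O 6/6
(1,3)X 4/7
(1,4)X 6/7
(2,1)O 6/6
(2,2)O 5/7
(2,3)X 2/6
(2,4)O 2/6
(2,5)X 1/3
(3,0)O 4/4
(3,1)O 7/7
(3,2)O 7/8
(3,3)O 6/7
(3,5)O 3/4
(4,0)O 3/3
(4,1)O 5/5
(4,2)O 5/5
(4,3)O 4/4
(4,4)O 4/4
(4,5)O 2/2
Sum over 26 agents: 3/3 + 4/4 + 2/4 + 3/4 + 4/4 + 2/2 + 4/4 + 6/6 + 4/7 + 6/7 + 6/6 + 5/7 + 2/6 + 2/6 + 1/3 + 4/4 + 7/7 + 7/8 + 6/7 + 3/4 + 3/3 + 5/5 + 5/5 + 4/4 + 4/4 + 2/2 = 175/8; mean = 175/8 ÷ 26 = 175/208 = 0.841346… → 0.841.

0.841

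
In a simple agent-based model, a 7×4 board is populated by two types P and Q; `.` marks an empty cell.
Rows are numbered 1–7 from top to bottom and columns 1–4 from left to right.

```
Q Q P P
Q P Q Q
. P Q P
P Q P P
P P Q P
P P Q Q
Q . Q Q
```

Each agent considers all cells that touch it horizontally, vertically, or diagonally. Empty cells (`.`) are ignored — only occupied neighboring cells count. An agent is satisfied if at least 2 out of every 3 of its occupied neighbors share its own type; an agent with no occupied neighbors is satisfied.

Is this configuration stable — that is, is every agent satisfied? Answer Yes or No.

No

(1,1)Q 2/3 satisfied
(1,2)Q 3/5 not
(1,3)P 2/5 not
(1,4)P 1/3 not
(2,1)Q 2/4 not
(2,2)P 2/7 not
(2,3)Q 3/8 not
(2,4)Q 2/5 not
(3,2)P 3/7 not
(3,3)Q 3/8 not
(3,4)P 2/5 not
(4,1)P 3/4 satisfied
(4,2)Q 2/7 not
(4,3)P 5/8 not
(4,4)P 3/5 not
(5,1)P 4/5 satisfied
(5,2)P 5/8 not
(5,3)Q 3/8 not
(5,4)P 2/5 not
(6,1)P 3/4 satisfied
(6,2)P 3/7 not
(6,3)Q 4/7 not
(6,4)Q 4/5 satisfied
(7,1)Q 0/2 not
(7,3)Q 3/4 satisfied
(7,4)Q 3/3 satisfied
For instance (1,2) has only 3/5 same-type neighbors, below 2/3.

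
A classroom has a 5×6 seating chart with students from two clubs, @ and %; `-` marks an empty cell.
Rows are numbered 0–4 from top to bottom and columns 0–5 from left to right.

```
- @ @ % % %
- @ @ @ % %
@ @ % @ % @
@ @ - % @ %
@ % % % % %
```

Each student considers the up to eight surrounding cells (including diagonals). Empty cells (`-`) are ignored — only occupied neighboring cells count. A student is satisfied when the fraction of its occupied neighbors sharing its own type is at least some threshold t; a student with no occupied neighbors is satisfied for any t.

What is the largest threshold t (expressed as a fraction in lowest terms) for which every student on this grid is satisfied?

1/7

(0,1)@ 3/3
(0,2)@ 4/5
(0,3)% 2/5
(0,4)% 4/5
(0,5)% 3/3
(1,1)@ 5/6
(1,2)@ 6/8
(1,3)@ 3/8
(1,4)% 5/8
(1,5)% 4/5
(2,0)@ 4/4
(2,1)@ 5/6
(2,2)% 1/7
(2,3)@ 3/7
(2,4)% 4/8
(2,5)@ 1/5
(3,0)@ 4/5
(3,1)@ 4/7
(3,3)% 5/7
(3,4)@ 2/8
(3,5)% 3/5
(4,0)@ 2/3
(4,1)% 1/4
(4,2)% 3/4
(4,3)% 3/4
(4,4)% 4/5
(4,5)% 2/3
The smallest same-type fraction is 1/7 at (2,2), which reduces to 1/7. Any threshold above that leaves this student unsatisfied.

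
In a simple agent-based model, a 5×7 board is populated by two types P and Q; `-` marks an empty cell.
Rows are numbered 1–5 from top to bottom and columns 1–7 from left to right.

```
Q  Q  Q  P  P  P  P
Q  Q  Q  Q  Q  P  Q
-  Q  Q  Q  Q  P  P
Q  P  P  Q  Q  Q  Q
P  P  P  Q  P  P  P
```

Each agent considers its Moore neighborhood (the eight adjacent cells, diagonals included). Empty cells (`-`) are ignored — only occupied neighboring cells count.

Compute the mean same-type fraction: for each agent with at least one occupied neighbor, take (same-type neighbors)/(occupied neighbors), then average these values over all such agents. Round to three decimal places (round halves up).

0.578

Row 1: (1,1)Q 3/3 · (1,2)Q 5/5 · (1,3)Q 4/5 · (1,4)P 1/5 · (1,5)P 3/5 · (1,6)P 3/5 · (1,7)P 2/3
Row 2: (2,1)Q 4/4 · (2,2)Q 7/7 · (2,3)Q 7/8 · (2,4)Q 6/8 · (2,5)Q 3/8 · (2,6)P 5/8 · (2,7)Q 0/5
Row 3: (3,2)Q 5/7 · (3,3)Q 6/8 · (3,4)Q 7/8 · (3,5)Q 6/8 · (3,6)P 2/8 · (3,7)P 2/5
Row 4: (4,1)Q 1/4 · (4,2)P 4/7 · (4,3)P 3/8 · (4,4)Q 5/8 · (4,5)Q 5/8 · (4,6)Q 3/8 · (4,7)Q 1/5
Row 5: (5,1)P 2/3 · (5,2)P 4/5 · (5,3)P 3/5 · (5,4)Q 2/5 · (5,5)P 1/5 · (5,6)P 2/5 · (5,7)P 1/3
Sum over 34 agents: 3/3 + 5/5 + 4/5 + 1/5 + 3/5 + 3/5 + 2/3 + 4/4 + 7/7 + 7/8 + 6/8 + 3/8 + 5/8 + 0/5 + 5/7 + 6/8 + 7/8 + 6/8 + 2/8 + 2/5 + 1/4 + 4/7 + 3/8 + 5/8 + 5/8 + 3/8 + 1/5 + 2/3 + 4/5 + 3/5 + 2/5 + 1/5 + 2/5 + 1/3 = 4127/210; mean = 4127/210 ÷ 34 = 4127/7140 = 0.578011… → 0.578.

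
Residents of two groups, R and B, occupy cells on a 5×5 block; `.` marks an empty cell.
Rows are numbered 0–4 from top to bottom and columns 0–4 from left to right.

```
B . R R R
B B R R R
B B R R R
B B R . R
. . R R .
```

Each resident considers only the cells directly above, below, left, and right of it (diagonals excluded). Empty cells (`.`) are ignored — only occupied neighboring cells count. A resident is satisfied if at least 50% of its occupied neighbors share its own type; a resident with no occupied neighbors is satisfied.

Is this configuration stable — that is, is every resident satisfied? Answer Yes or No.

Yes

Row 0: (0,0)B 1/1 satisfied · (0,2)R 2/2 satisfied · (0,3)R 3/3 satisfied · (0,4)R 2/2 satisfied
Row 1: (1,0)B 3/3 satisfied · (1,1)B 2/3 satisfied · (1,2)R 3/4 satisfied · (1,3)R 4/4 satisfied · (1,4)R 3/3 satisfied
Row 2: (2,0)B 3/3 satisfied · (2,1)B 3/4 satisfied · (2,2)R 3/4 satisfied · (2,3)R 3/3 satisfied · (2,4)R 3/3 satisfied
Row 3: (3,0)B 2/2 satisfied · (3,1)B 2/3 satisfied · (3,2)R 2/3 satisfied · (3,4)R 1/1 satisfied
Row 4: (4,2)R 2/2 satisfied · (4,3)R 1/1 satisfied
All meet the threshold, so the configuration is stable.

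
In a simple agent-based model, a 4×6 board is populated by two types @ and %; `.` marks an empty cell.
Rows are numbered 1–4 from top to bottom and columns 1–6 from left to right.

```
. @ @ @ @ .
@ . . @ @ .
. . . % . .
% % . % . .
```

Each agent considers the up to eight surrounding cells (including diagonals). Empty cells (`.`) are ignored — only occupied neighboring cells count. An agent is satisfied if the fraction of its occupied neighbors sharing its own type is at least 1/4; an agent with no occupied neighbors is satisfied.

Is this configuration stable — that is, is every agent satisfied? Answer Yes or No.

(1,2)@ 2/2 ✓
(1,3)@ 3/3 ✓
(1,4)@ 4/4 ✓
(1,5)@ 3/3 ✓
(2,1)@ 1/1 ✓
(2,4)@ 4/5 ✓
(2,5)@ 3/4 ✓
(3,4)% 1/3 ✓
(4,1)% 1/1 ✓
(4,2)% 1/1 ✓
(4,4)% 1/1 ✓
All meet the threshold, so the configuration is stable.

Yes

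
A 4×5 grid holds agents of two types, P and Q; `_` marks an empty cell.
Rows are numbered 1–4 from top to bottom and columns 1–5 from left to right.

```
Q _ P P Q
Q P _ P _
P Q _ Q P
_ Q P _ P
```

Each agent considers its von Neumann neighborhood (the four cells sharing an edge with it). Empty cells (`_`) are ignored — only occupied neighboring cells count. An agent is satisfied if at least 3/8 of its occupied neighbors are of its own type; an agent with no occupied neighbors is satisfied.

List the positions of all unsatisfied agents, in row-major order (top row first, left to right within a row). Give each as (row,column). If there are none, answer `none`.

Row 1: (1,1)Q 1/1 ✓ · (1,3)P 1/1 ✓ · (1,4)P 2/3 ✓ · (1,5)Q 0/1 ✗
Row 2: (2,1)Q 1/3 ✗ · (2,2)P 0/2 ✗ · (2,4)P 1/2 ✓
Row 3: (3,1)P 0/2 ✗ · (3,2)Q 1/3 ✗ · (3,4)Q 0/2 ✗ · (3,5)P 1/2 ✓
Row 4: (4,2)Q 1/2 ✓ · (4,3)P 0/1 ✗ · (4,5)P 1/1 ✓

(1,5), (2,1), (2,2), (3,1), (3,2), (3,4), (4,3)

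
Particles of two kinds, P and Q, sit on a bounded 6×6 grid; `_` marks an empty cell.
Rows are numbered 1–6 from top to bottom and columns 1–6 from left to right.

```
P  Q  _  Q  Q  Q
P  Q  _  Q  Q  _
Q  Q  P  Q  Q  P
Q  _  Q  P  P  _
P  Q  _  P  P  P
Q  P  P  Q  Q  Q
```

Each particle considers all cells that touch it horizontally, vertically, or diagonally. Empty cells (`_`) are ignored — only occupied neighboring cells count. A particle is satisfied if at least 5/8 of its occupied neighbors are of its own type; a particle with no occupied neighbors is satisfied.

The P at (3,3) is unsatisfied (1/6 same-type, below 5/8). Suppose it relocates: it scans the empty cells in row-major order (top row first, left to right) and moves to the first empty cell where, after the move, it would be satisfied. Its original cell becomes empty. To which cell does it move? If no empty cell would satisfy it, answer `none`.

(4,6)

Vacating (3,3). Empty cells in order:
  (1,3): 0/4 same-type → still unsatisfied.
  (2,3): 0/6 same-type → still unsatisfied.
  (2,6): 1/5 same-type → still unsatisfied.
  (4,2): 1/6 same-type → still unsatisfied.
  (4,6): 4/5 same-type → satisfied — stop here.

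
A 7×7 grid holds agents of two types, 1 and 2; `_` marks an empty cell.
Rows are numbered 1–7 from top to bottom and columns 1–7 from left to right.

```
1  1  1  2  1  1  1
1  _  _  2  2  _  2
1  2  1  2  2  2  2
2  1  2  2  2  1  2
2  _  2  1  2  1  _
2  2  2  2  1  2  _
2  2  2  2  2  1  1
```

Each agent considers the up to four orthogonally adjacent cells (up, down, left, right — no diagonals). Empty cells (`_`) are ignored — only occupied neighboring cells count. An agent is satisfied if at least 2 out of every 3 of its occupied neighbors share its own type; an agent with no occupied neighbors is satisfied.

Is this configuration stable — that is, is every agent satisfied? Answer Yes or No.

No

(1,1)1 2/2 ✓
(1,2)1 2/2 ✓
(1,3)1 1/2 ✗
(1,4)2 1/3 ✗
(1,5)1 1/3 ✗
(1,6)1 2/2 ✓
(1,7)1 1/2 ✗
(2,1)1 2/2 ✓
(2,4)2 3/3 ✓
(2,5)2 2/3 ✓
(2,7)2 1/2 ✗
(3,1)1 1/3 ✗
(3,2)2 0/3 ✗
(3,3)1 0/3 ✗
(3,4)2 3/4 ✓
(3,5)2 4/4 ✓
(3,6)2 2/3 ✓
(3,7)2 3/3 ✓
(4,1)2 1/3 ✗
(4,2)1 0/3 ✗
(4,3)2 2/4 ✗
(4,4)2 3/4 ✓
(4,5)2 3/4 ✓
(4,6)1 1/4 ✗
(4,7)2 1/2 ✗
(5,1)2 2/2 ✓
(5,3)2 2/3 ✓
(5,4)1 0/4 ✗
(5,5)2 1/4 ✗
(5,6)1 1/3 ✗
(6,1)2 3/3 ✓
(6,2)2 3/3 ✓
(6,3)2 4/4 ✓
(6,4)2 2/4 ✗
(6,5)1 0/4 ✗
(6,6)2 0/3 ✗
(7,1)2 2/2 ✓
(7,2)2 3/3 ✓
(7,3)2 3/3 ✓
(7,4)2 3/3 ✓
(7,5)2 1/3 ✗
(7,6)1 1/3 ✗
(7,7)1 1/1 ✓
For instance (1,3) has only 1/2 same-type neighbors, below 2/3.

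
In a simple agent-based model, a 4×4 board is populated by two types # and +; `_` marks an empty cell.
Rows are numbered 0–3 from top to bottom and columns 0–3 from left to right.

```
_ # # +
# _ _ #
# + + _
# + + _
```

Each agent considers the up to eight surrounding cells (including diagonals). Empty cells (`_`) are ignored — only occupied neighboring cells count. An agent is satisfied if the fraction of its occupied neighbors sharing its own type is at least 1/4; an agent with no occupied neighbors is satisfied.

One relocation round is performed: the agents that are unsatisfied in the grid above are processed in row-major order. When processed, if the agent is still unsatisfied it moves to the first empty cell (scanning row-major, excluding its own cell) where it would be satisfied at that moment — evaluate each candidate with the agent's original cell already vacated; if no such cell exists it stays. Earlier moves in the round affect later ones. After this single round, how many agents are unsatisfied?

0

Initially unsatisfied (in order): (0,3).
  (0,3) → (1,1).
Resulting grid:
_ # # _
# + _ #
# + + _
# + + _
All satisfied now.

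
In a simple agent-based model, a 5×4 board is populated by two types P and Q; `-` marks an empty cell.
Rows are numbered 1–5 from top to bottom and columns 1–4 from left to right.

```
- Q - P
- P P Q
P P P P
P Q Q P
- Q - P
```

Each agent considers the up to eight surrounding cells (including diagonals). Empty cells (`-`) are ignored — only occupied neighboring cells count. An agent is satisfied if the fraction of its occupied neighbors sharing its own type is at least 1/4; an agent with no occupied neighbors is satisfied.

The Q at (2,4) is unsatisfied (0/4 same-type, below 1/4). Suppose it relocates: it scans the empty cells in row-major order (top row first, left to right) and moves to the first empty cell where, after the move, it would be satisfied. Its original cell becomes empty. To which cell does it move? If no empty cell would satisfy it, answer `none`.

(1,1)

Vacating (2,4). Empty cells in order:
  (1,1): 1/2 same-type → satisfied — stop here.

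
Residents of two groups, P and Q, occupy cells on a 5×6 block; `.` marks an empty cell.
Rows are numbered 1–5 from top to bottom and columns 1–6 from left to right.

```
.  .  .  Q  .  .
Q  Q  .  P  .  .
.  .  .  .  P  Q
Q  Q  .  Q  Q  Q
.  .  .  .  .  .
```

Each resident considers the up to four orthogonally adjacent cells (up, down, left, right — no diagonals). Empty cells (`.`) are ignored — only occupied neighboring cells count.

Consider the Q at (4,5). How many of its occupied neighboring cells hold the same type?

2

Occupied neighbors of (4,5): (3,5)=P, (4,4)=Q, (4,6)=Q.
Same type (Q): 2 of 3.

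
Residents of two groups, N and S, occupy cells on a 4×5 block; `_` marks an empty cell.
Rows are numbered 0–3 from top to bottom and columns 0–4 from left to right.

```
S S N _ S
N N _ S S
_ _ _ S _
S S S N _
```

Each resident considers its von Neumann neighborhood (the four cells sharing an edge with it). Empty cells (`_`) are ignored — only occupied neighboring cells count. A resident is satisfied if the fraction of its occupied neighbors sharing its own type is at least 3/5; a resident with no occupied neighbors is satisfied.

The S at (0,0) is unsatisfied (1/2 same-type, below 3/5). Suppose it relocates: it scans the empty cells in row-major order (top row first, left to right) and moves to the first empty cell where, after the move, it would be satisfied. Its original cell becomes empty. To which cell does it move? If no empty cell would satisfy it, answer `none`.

Vacating (0,0). Empty cells in order:
  (0,3): 2/3 same-type → satisfied — stop here.

(0,3)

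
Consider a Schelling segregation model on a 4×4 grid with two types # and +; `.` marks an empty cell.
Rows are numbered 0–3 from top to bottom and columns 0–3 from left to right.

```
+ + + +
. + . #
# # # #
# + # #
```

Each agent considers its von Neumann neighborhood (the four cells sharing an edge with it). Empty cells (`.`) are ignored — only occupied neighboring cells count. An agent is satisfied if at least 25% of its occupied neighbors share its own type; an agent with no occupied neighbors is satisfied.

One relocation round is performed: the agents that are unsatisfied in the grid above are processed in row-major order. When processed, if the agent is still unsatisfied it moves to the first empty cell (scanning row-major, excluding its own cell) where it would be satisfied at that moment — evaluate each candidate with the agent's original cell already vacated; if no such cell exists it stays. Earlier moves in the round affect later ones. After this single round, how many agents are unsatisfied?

0

Initially unsatisfied (in order): (3,1).
  (3,1) → (1,0).
Resulting grid:
+ + + +
+ + . #
# # # #
# . # #
All satisfied now.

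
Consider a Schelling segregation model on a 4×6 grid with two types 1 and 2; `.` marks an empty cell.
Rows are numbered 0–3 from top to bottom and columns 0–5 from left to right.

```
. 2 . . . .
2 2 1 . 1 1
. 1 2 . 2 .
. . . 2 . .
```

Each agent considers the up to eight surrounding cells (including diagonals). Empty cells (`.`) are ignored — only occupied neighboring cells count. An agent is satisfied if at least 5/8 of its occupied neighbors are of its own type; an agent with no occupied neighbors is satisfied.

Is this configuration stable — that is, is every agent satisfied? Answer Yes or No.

Row 0: (0,1)2 2/3 ok
Row 1: (1,0)2 2/3 ok · (1,1)2 3/5 unhappy · (1,2)1 1/4 unhappy · (1,4)1 1/2 unhappy · (1,5)1 1/2 unhappy
Row 2: (2,1)1 1/4 unhappy · (2,2)2 2/4 unhappy · (2,4)2 1/3 unhappy
Row 3: (3,3)2 2/2 ok
For instance (1,1) has only 3/5 same-type neighbors, below 5/8.

No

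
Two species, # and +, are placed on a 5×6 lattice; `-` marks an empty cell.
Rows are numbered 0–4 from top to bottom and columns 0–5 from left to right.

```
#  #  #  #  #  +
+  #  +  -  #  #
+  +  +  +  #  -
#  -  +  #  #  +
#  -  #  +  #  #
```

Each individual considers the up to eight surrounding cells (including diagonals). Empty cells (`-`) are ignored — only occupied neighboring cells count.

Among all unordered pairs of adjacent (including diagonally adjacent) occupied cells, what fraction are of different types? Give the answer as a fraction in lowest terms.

Scan each occupied cell's neighbors to the right and below (and the two forward diagonals) so each pair is counted once.
Row 0: #(0,0)–#(0,1)= #(0,0)–+(1,0)≠ #(0,0)–#(1,1)= #(0,1)–#(0,2)= #(0,1)–#(1,1)= #(0,1)–+(1,2)≠ #(0,1)–+(1,0)≠ #(0,2)–#(0,3)= #(0,2)–+(1,2)≠ #(0,2)–#(1,1)= #(0,3)–#(0,4)= #(0,3)–#(1,4)= #(0,3)–+(1,2)≠ #(0,4)–+(0,5)≠ #(0,4)–#(1,4)= #(0,4)–#(1,5)= +(0,5)–#(1,5)≠ +(0,5)–#(1,4)≠  → 8/18 unlike.
Row 1: +(1,0)–#(1,1)≠ +(1,0)–+(2,0)= +(1,0)–+(2,1)= #(1,1)–+(1,2)≠ #(1,1)–+(2,1)≠ #(1,1)–+(2,2)≠ #(1,1)–+(2,0)≠ +(1,2)–+(2,2)= +(1,2)–+(2,3)= +(1,2)–+(2,1)= #(1,4)–#(1,5)= #(1,4)–#(2,4)= #(1,4)–+(2,3)≠ #(1,5)–#(2,4)=  → 6/14 unlike.
Row 2: +(2,0)–+(2,1)= +(2,0)–#(3,0)≠ +(2,1)–+(2,2)= +(2,1)–+(3,2)= +(2,1)–#(3,0)≠ +(2,2)–+(2,3)= +(2,2)–+(3,2)= +(2,2)–#(3,3)≠ +(2,3)–#(2,4)≠ +(2,3)–#(3,3)≠ +(2,3)–#(3,4)≠ +(2,3)–+(3,2)= #(2,4)–#(3,4)= #(2,4)–+(3,5)≠ #(2,4)–#(3,3)=  → 7/15 unlike.
Row 3: #(3,0)–#(4,0)= +(3,2)–#(3,3)≠ +(3,2)–#(4,2)≠ +(3,2)–+(4,3)= #(3,3)–#(3,4)= #(3,3)–+(4,3)≠ #(3,3)–#(4,4)= #(3,3)–#(4,2)= #(3,4)–+(3,5)≠ #(3,4)–#(4,4)= #(3,4)–#(4,5)= #(3,4)–+(4,3)≠ +(3,5)–#(4,5)≠ +(3,5)–#(4,4)≠  → 7/14 unlike.
Row 4: #(4,2)–+(4,3)≠ +(4,3)–#(4,4)≠ #(4,4)–#(4,5)=  → 2/3 unlike.
Total adjacent occupied pairs: 64; unlike-type pairs: 30.
30/64 reduces to 15/32.

15/32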